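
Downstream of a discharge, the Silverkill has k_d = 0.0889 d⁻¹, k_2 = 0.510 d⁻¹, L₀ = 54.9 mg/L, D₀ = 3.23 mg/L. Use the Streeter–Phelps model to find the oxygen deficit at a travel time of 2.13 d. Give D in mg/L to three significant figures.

D ≈ 6.77 mg/L

k_d L₀/(k_2−k_d) = 0.0889×54.9/(0.510−0.0889) = 4.881/0.4211 = 11.59 mg/L.
e^(−k_d t) = e^(−0.0889×2.130) = 0.8275; e^(−k_2 t) = e^(−0.510×2.130) = 0.3375.
D = 11.59 × (0.8275 − 0.3375) + 3.23 × 0.3375 = 5.679 + 1.090 = 6.770 mg/L.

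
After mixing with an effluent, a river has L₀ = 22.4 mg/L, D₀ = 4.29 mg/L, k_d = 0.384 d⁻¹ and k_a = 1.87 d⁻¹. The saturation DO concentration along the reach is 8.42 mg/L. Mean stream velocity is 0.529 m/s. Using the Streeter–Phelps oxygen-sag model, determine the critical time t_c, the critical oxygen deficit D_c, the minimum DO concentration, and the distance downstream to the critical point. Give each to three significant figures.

With k_a/k_d = 4.870 and 1 − D₀(k_a−k_d)/(k_d L₀) = 0.2589,
t_c = ln(4.870 × 0.2589) / (1.87 − 0.384) = ln(1.261) / 1.486 = 0.2316/1.486 = 0.1559 d.
L(t_c) = L₀ e^(−k_d t_c) = 22.4 × 0.9419 = 21.10 mg/L, and at the critical point k_a D_c = k_d L, so D_c = (0.384/1.87) × 21.10 = 4.333 mg/L.
Minimum DO = C_s − D_c = 8.42 − 4.333 = 4.087 mg/L.
x_c = v t_c = 0.529 m/s × 0.1559 d × 86400 s/d = 7124 m ≈ 7.12 km.

t_c ≈ 0.156 d; D_c ≈ 4.33 mg/L; min DO ≈ 4.09 mg/L; x_c ≈ 7.12 km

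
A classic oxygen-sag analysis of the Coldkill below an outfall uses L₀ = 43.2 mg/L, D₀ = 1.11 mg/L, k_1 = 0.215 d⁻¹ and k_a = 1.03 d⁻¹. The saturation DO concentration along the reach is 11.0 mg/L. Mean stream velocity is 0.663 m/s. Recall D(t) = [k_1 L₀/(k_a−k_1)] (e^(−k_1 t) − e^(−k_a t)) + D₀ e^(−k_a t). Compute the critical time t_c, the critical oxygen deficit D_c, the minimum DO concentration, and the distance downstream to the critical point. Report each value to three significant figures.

With k_a/k_1 = 4.791 and 1 − D₀(k_a−k_1)/(k_1 L₀) = 0.9026,
t_c = ln(4.791 × 0.9026) / (1.03 − 0.215) = ln(4.324) / 0.8150 = 1.464/0.8150 = 1.797 d.
L(t_c) = L₀ e^(−k_1 t_c) = 43.2 × 0.6796 = 29.36 mg/L, and at the critical point k_a D_c = k_1 L, so D_c = (0.215/1.03) × 29.36 = 6.128 mg/L.
Minimum DO = C_s − D_c = 11.0 − 6.128 = 4.872 mg/L.
x_c = v t_c = 0.663 m/s × 1.797 d × 86400 s/d = 102900 m ≈ 103 km.

t_c ≈ 1.80 d; D_c ≈ 6.13 mg/L; min DO ≈ 4.87 mg/L; x_c ≈ 103 km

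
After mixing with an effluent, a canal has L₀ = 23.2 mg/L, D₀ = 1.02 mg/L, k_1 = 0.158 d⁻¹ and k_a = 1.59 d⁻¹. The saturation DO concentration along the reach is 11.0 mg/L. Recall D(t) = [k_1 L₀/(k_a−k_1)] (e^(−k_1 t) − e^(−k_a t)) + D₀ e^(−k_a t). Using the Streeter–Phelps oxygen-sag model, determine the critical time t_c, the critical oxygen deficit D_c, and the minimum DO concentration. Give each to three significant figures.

t_c ≈ 1.26 d; D_c ≈ 1.89 mg/L; min DO ≈ 9.11 mg/L

t_c = [1/(k_a−k_1)] ln[(k_a/k_1)(1 − D₀(k_a−k_1)/(k_1 L₀))]
= [1/(1.59−0.158)] ln[(1.59/0.158)(1 − 1.02×1.432/(0.158×23.2))]
= (1/1.432) ln[10.06 × 0.6015] = 0.6983 × ln(6.053) = 0.6983 × 1.801 = 1.257 d.
L(t_c) = L₀ e^(−k_1 t_c) = 23.2 × 0.8198 = 19.02 mg/L, and at the critical point k_a D_c = k_1 L, so D_c = (0.158/1.59) × 19.02 = 1.890 mg/L.
Minimum DO = C_s − D_c = 11.0 − 1.890 = 9.110 mg/L.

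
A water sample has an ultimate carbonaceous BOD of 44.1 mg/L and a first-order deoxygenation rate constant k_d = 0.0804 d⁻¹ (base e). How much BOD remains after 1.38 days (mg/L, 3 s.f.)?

L_t = L₀ e^(−k_d t) = 44.1 × e^(−0.0804×1.38) = 44.1 × 0.8950 = 39.47 mg/L.

L ≈ 39.5 mg/L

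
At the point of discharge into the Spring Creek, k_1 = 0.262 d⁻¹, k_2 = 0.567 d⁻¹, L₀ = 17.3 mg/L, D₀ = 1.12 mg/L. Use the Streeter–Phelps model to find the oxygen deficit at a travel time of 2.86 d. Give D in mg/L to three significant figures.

k_1 L₀/(k_2−k_1) = 0.262×17.3/(0.567−0.262) = 4.533/0.3050 = 14.86 mg/L.
e^(−k_1 t) = e^(−0.262×2.860) = 0.4727; e^(−k_2 t) = e^(−0.567×2.860) = 0.1976.
D = 14.86 × (0.4727 − 0.1976) + 1.12 × 0.1976 = 4.088 + 0.2213 = 4.310 mg/L.

D ≈ 4.31 mg/L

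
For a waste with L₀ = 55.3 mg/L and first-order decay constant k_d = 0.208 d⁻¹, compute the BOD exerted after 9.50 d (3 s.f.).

y_t = L₀(1 − e^(−k_d t)) = 55.3 × (1 − e^(−0.208×9.50))
= 55.3 × (1 − 0.1386) = 55.3 × 0.8614 = 47.63 mg/L.

y ≈ 47.6 mg/L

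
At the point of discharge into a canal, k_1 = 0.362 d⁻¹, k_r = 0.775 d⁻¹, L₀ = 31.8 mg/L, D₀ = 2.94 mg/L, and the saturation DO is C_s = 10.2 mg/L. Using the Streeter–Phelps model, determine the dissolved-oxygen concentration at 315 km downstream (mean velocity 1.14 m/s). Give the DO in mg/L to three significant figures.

Travel time t = x/v = 315 km / (1.14 m/s) = 315000 m / 1.14 m/s = 276300 s = 3.198 d.
k_1 L₀/(k_r−k_1) = 0.362×31.8/(0.775−0.362) = 11.51/0.4130 = 27.87 mg/L.
e^(−k_1 t) = e^(−0.362×3.198) = 0.3142; e^(−k_r t) = e^(−0.775×3.198) = 0.08387.
D = 27.87 × (0.3142 − 0.08387) + 2.94 × 0.08387 = 6.420 + 0.2466 = 6.667 mg/L.
DO = C_s − D = 10.2 − 6.667 = 3.533 mg/L.

DO ≈ 3.53 mg/L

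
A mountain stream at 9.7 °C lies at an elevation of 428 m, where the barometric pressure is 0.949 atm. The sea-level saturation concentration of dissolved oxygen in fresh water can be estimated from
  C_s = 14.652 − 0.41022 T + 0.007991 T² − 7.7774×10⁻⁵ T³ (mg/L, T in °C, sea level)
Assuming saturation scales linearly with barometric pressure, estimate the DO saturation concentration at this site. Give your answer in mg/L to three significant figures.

At sea level: C_s = 14.652 − 0.41022×9.7 + 0.007991×9.7² − 7.7774×10⁻⁵×9.7³ = 11.35 mg/L.
Pressure correction: C_s' = 11.35 × 0.949 = 10.77 mg/L.

C_s ≈ 10.8 mg/L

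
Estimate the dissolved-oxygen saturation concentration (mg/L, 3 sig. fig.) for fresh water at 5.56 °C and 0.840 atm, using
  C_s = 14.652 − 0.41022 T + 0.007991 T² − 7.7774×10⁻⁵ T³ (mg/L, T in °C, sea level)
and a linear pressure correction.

C_s ≈ 10.6 mg/L

At sea level: C_s = 14.652 − 0.41022×5.56 + 0.007991×5.56² − 7.7774×10⁻⁵×5.56³ = 12.60 mg/L.
Pressure correction: C_s' = 12.60 × 0.840 = 10.59 mg/L.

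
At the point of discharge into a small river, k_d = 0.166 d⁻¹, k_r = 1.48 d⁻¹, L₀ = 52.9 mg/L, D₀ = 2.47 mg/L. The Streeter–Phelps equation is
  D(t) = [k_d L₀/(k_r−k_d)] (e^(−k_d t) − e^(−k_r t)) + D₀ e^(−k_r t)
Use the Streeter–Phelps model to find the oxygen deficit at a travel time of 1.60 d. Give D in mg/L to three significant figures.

D ≈ 4.73 mg/L

k_d L₀/(k_r−k_d) = 0.166×52.9/(1.48−0.166) = 8.781/1.314 = 6.683 mg/L.
e^(−k_d t) = e^(−0.166×1.600) = 0.7667; e^(−k_r t) = e^(−1.48×1.600) = 0.09367.
D = 6.683 × (0.7667 − 0.09367) + 2.47 × 0.09367 = 4.498 + 0.2314 = 4.730 mg/L.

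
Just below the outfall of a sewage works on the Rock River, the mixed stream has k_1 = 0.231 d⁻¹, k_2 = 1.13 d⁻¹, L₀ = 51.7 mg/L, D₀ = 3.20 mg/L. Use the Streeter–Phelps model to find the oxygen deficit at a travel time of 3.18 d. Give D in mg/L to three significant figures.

D ≈ 6.10 mg/L

k_1 L₀/(k_2−k_1) = 0.231×51.7/(1.13−0.231) = 11.94/0.8990 = 13.28 mg/L.
e^(−k_1 t) = e^(−0.231×3.180) = 0.4797; e^(−k_2 t) = e^(−1.13×3.180) = 0.02750.
D = 13.28 × (0.4797 − 0.02750) + 3.20 × 0.02750 = 6.007 + 0.08801 = 6.095 mg/L.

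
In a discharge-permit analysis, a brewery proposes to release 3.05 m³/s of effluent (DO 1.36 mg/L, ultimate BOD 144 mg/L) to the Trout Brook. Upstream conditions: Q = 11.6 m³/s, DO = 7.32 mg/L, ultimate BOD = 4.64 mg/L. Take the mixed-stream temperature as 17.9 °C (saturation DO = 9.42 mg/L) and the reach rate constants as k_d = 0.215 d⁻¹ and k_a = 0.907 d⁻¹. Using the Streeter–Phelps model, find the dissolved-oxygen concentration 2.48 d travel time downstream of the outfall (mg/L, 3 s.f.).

DO ≈ 4.04 mg/L

Mixed DO = (11.6×7.32 + 3.05×1.36)/(11.6+3.05) = 89.06/14.65 = 6.079 mg/L.
Mixed L₀ = (11.6×4.64 + 3.05×144)/(14.65) = 493.0/14.65 = 33.65 mg/L.
Initial deficit D₀ = C_s − DO₀ = 9.42 − 6.079 = 3.341 mg/L.
D(2.48) = [0.215×33.65/(0.907−0.215)](e^(−0.215×2.48) − e^(−0.907×2.48)) + 3.341 e^(−0.907×2.48)
= 10.46 × (0.5867 − 0.1055) + 3.341 × 0.1055 = 5.384 mg/L.
DO = 9.42 − 5.384 = 4.036 mg/L.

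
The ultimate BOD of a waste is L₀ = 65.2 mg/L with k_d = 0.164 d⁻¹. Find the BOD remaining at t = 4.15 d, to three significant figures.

L ≈ 33.0 mg/L

L_t = L₀ e^(−k_d t) = 65.2 × e^(−0.164×4.15) = 65.2 × 0.5063 = 33.01 mg/L.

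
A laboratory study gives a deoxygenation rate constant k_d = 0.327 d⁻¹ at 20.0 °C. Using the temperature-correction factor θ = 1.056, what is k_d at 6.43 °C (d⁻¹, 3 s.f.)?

k_d(T₂) = k_d(T₁) · θ^(T₂−T₁) = 0.327 × 1.056^(6.43−20.0)
= 0.327 × 1.056^-13.6 = 0.327 × 0.4774 = 0.1561 d⁻¹.

k_d ≈ 0.156 d⁻¹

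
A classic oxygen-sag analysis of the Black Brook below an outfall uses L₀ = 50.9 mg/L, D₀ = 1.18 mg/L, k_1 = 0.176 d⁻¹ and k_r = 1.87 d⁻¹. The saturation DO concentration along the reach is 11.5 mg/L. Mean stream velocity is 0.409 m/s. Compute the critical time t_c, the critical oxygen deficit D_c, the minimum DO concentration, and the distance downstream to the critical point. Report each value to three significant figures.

t_c = [1/(k_r−k_1)] ln[(k_r/k_1)(1 − D₀(k_r−k_1)/(k_1 L₀))]
= [1/(1.87−0.176)] ln[(1.87/0.176)(1 − 1.18×1.694/(0.176×50.9))]
= (1/1.694) ln[10.63 × 0.7769] = 0.5903 × ln(8.254) = 0.5903 × 2.111 = 1.246 d.
D_c = (k_1/k_r) L₀ e^(−k_1 t_c) = (0.176/1.87) × 50.9 × e^(−0.176×1.246) = 0.09412 × 50.9 × 0.8031 = 3.847 mg/L.
Minimum DO = C_s − D_c = 11.5 − 3.847 = 7.653 mg/L.
x_c = v t_c = 0.409 m/s × 1.246 d × 86400 s/d = 44030 m ≈ 44.0 km.

t_c ≈ 1.25 d; D_c ≈ 3.85 mg/L; min DO ≈ 7.65 mg/L; x_c ≈ 44.0 km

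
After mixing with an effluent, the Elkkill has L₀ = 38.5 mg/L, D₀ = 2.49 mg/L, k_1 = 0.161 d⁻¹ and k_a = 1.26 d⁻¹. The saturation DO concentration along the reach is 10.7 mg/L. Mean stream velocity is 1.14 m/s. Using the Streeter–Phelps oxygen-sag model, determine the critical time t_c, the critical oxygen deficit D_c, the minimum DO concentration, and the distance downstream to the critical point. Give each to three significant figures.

At the critical point dD/dt = 0, so k_1 L₀ e^(−k_1 t) = k_a D. Substituting D(t) from the Streeter–Phelps equation and solving for t gives
t_c = ln[(k_a/k_1)(1 − D₀(k_a−k_1)/(k_1 L₀))] / (k_a−k_1).
Here k_a−k_1 = 1.099 d⁻¹ and 1 − D₀(k_a−k_1)/(k_1 L₀) = 1 − 2.49×1.099/(0.161×38.5) = 0.5585, so
t_c = ln(7.826 × 0.5585) / 1.099 = 1.475 / 1.099 = 1.342 d.
D_c = (k_1/k_a) L₀ e^(−k_1 t_c) = (0.161/1.26) × 38.5 × e^(−0.161×1.342) = 0.1278 × 38.5 × 0.8057 = 3.963 mg/L.
Minimum DO = C_s − D_c = 10.7 − 3.963 = 6.737 mg/L.
x_c = v t_c = 1.14 m/s × 1.342 d × 86400 s/d = 132200 m ≈ 132 km.

t_c ≈ 1.34 d; D_c ≈ 3.96 mg/L; min DO ≈ 6.74 mg/L; x_c ≈ 132 km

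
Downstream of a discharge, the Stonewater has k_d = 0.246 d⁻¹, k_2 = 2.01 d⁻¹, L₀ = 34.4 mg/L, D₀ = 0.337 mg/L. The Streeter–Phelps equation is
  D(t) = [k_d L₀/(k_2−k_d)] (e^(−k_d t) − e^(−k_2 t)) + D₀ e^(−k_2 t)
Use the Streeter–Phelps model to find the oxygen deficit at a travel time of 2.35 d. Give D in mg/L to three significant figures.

k_d L₀/(k_2−k_d) = 0.246×34.4/(2.01−0.246) = 8.462/1.764 = 4.797 mg/L.
e^(−k_d t) = e^(−0.246×2.350) = 0.5610; e^(−k_2 t) = e^(−2.01×2.350) = 0.008884.
D = 4.797 × (0.5610 − 0.008884) + 0.337 × 0.008884 = 2.648 + 0.002994 = 2.651 mg/L.

D ≈ 2.65 mg/L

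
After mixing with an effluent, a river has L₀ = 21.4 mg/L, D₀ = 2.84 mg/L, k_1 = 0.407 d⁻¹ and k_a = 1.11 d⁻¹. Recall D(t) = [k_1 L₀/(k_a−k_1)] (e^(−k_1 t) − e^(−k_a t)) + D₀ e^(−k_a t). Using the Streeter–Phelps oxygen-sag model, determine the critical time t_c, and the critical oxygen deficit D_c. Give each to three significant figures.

At the critical point dD/dt = 0, so k_1 L₀ e^(−k_1 t) = k_a D. Substituting D(t) from the Streeter–Phelps equation and solving for t gives
t_c = ln[(k_a/k_1)(1 − D₀(k_a−k_1)/(k_1 L₀))] / (k_a−k_1).
Here k_a−k_1 = 0.7030 d⁻¹ and 1 − D₀(k_a−k_1)/(k_1 L₀) = 1 − 2.84×0.7030/(0.407×21.4) = 0.7708, so
t_c = ln(2.727 × 0.7708) / 0.7030 = 0.7429 / 0.7030 = 1.057 d.
D_c = (k_1/k_a) L₀ e^(−k_1 t_c) = (0.407/1.11) × 21.4 × e^(−0.407×1.057) = 0.3667 × 21.4 × 0.6504 = 5.104 mg/L.

t_c ≈ 1.06 d; D_c ≈ 5.10 mg/L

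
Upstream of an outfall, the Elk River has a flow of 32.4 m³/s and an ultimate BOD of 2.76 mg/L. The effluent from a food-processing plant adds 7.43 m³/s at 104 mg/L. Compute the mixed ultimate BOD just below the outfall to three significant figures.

21.6 mg/L

Flow-weighted mixing: C = (Q_r C_r + Q_w C_w)/(Q_r + Q_w)
= (32.4×2.76 + 7.43×104)/(32.4 + 7.43) = 862.1/39.83 = 21.65 mg/L.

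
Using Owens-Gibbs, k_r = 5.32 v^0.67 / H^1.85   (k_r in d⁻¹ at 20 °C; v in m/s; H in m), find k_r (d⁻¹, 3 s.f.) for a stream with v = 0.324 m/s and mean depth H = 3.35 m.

k_r = 5.32 × 0.324^0.67 / 3.35^1.85 = 5.32 × 0.4700 / 9.361 = 0.2671 d⁻¹.

k_r ≈ 0.267 d⁻¹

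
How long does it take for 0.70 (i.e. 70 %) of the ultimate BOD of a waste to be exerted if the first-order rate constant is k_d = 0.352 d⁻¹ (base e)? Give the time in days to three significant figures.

t ≈ 3.42 d

y/L₀ = 1 − e^(−k_d t) = 0.70 ⇒ e^(−k_d t) = 0.300
t = −ln(0.300) / 0.352 = 1.204 / 0.352 = 3.420 d.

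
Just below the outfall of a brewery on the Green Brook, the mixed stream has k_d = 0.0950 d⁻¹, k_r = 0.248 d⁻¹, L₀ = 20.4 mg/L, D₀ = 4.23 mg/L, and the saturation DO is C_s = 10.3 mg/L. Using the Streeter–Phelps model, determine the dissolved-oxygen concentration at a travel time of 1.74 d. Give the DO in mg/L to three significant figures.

k_d L₀/(k_r−k_d) = 0.0950×20.4/(0.248−0.0950) = 1.938/0.1530 = 12.67 mg/L.
e^(−k_d t) = e^(−0.0950×1.740) = 0.8476; e^(−k_r t) = e^(−0.248×1.740) = 0.6495.
D = 12.67 × (0.8476 − 0.6495) + 4.23 × 0.6495 = 2.509 + 2.747 = 5.257 mg/L.
DO = C_s − D = 10.3 − 5.257 = 5.043 mg/L.

DO ≈ 5.04 mg/L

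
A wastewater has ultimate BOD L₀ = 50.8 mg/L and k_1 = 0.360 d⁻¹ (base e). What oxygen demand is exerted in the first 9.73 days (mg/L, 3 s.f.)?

y_t = L₀(1 − e^(−k_1 t)) = 50.8 × (1 − e^(−0.360×9.73))
= 50.8 × (1 − 0.03011) = 50.8 × 0.9699 = 49.27 mg/L.

y ≈ 49.3 mg/L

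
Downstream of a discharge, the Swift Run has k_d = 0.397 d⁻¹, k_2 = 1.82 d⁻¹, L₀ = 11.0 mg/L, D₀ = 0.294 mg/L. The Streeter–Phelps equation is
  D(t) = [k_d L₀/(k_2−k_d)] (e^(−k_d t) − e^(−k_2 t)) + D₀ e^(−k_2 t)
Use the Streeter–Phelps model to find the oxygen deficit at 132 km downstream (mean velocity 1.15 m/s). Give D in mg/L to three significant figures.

D ≈ 1.56 mg/L

Travel time t = x/v = 132 km / (1.15 m/s) = 132000 m / 1.15 m/s = 114800 s = 1.329 d.
k_d L₀/(k_2−k_d) = 0.397×11.0/(1.82−0.397) = 4.367/1.423 = 3.069 mg/L.
e^(−k_d t) = e^(−0.397×1.329) = 0.5901; e^(−k_2 t) = e^(−1.82×1.329) = 0.08911.
D = 3.069 × (0.5901 − 0.08911) + 0.294 × 0.08911 = 1.538 + 0.02620 = 1.564 mg/L.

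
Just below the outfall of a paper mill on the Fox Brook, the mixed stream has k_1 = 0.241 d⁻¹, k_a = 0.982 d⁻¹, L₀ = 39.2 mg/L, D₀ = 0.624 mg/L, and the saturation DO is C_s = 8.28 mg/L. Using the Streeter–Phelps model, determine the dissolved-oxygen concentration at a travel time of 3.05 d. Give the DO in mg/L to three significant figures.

DO ≈ 2.77 mg/L

k_1 L₀/(k_a−k_1) = 0.241×39.2/(0.982−0.241) = 9.447/0.7410 = 12.75 mg/L.
e^(−k_1 t) = e^(−0.241×3.050) = 0.4795; e^(−k_a t) = e^(−0.982×3.050) = 0.05003.
D = 12.75 × (0.4795 − 0.05003) + 0.624 × 0.05003 = 5.475 + 0.03122 = 5.506 mg/L.
DO = C_s − D = 8.28 − 5.506 = 2.774 mg/L.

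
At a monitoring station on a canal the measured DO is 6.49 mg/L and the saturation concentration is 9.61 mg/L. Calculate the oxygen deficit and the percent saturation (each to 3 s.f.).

D ≈ 3.12 mg/L; 67.5 % saturation

D = C_s − C = 9.61 − 6.49 = 3.12 mg/L.
% saturation = 6.49/9.61 × 100 = 67.5 %.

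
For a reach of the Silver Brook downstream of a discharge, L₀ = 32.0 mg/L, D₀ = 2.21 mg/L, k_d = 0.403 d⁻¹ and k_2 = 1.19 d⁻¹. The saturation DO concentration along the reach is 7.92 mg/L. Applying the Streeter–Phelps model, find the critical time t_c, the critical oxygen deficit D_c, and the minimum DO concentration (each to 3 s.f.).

With k_2/k_d = 2.953 and 1 − D₀(k_2−k_d)/(k_d L₀) = 0.8651,
t_c = ln(2.953 × 0.8651) / (1.19 − 0.403) = ln(2.555) / 0.7870 = 0.9379/0.7870 = 1.192 d.
D_c = (k_d/k_2) L₀ e^(−k_d t_c) = (0.403/1.19) × 32.0 × e^(−0.403×1.192) = 0.3387 × 32.0 × 0.6186 = 6.704 mg/L.
Minimum DO = C_s − D_c = 7.92 − 6.704 = 1.216 mg/L.

t_c ≈ 1.19 d; D_c ≈ 6.70 mg/L; min DO ≈ 1.22 mg/L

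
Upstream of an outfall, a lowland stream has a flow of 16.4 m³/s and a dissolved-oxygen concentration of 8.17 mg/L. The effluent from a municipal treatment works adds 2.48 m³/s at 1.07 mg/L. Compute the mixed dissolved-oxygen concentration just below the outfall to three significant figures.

7.24 mg/L

Flow-weighted mixing: C = (Q_r C_r + Q_w C_w)/(Q_r + Q_w)
= (16.4×8.17 + 2.48×1.07)/(16.4 + 2.48) = 136.6/18.88 = 7.237 mg/L.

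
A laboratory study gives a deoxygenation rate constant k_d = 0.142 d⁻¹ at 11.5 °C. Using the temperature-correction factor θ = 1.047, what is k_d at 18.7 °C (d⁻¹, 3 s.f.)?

k_d ≈ 0.198 d⁻¹

k_d(T₂) = k_d(T₁) · θ^(T₂−T₁) = 0.142 × 1.047^(18.7−11.5)
= 0.142 × 1.047^7.20 = 0.142 × 1.392 = 0.1977 d⁻¹.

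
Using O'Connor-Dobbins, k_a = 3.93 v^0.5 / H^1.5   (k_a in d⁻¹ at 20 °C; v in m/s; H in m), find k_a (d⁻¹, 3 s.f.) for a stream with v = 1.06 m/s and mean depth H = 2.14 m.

k_a = 3.93 × 1.06^0.5 / 2.14^1.5 = 3.93 × 1.030 / 3.131 = 1.292 d⁻¹.

k_a ≈ 1.29 d⁻¹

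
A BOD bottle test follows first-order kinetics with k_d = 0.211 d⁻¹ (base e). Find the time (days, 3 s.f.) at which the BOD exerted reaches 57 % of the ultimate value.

t ≈ 4.00 d

y/L₀ = 1 − e^(−k_d t) = 0.57 ⇒ e^(−k_d t) = 0.430
t = −ln(0.430) / 0.211 = 0.8440 / 0.211 = 4.000 d.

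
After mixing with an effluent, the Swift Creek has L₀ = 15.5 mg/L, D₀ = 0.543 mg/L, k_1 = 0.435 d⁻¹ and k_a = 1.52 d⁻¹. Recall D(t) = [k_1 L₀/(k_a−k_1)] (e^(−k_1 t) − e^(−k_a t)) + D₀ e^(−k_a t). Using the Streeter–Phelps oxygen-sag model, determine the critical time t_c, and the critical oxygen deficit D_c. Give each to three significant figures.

t_c ≈ 1.07 d; D_c ≈ 2.79 mg/L

At the critical point dD/dt = 0, so k_1 L₀ e^(−k_1 t) = k_a D. Substituting D(t) from the Streeter–Phelps equation and solving for t gives
t_c = ln[(k_a/k_1)(1 − D₀(k_a−k_1)/(k_1 L₀))] / (k_a−k_1).
Here k_a−k_1 = 1.085 d⁻¹ and 1 − D₀(k_a−k_1)/(k_1 L₀) = 1 − 0.543×1.085/(0.435×15.5) = 0.9126, so
t_c = ln(3.494 × 0.9126) / 1.085 = 1.160 / 1.085 = 1.069 d.
L(t_c) = L₀ e^(−k_1 t_c) = 15.5 × 0.6282 = 9.737 mg/L, and at the critical point k_a D_c = k_1 L, so D_c = (0.435/1.52) × 9.737 = 2.786 mg/L.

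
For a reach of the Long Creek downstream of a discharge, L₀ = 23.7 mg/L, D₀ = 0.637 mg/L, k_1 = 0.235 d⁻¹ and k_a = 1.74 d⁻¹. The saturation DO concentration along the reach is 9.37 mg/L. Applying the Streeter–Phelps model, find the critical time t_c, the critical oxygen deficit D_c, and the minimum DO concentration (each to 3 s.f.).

t_c ≈ 1.20 d; D_c ≈ 2.41 mg/L; min DO ≈ 6.96 mg/L

At the critical point dD/dt = 0, so k_1 L₀ e^(−k_1 t) = k_a D. Substituting D(t) from the Streeter–Phelps equation and solving for t gives
t_c = ln[(k_a/k_1)(1 − D₀(k_a−k_1)/(k_1 L₀))] / (k_a−k_1).
Here k_a−k_1 = 1.505 d⁻¹ and 1 − D₀(k_a−k_1)/(k_1 L₀) = 1 − 0.637×1.505/(0.235×23.7) = 0.8279, so
t_c = ln(7.404 × 0.8279) / 1.505 = 1.813 / 1.505 = 1.205 d.
L(t_c) = L₀ e^(−k_1 t_c) = 23.7 × 0.7534 = 17.86 mg/L, and at the critical point k_a D_c = k_1 L, so D_c = (0.235/1.74) × 17.86 = 2.412 mg/L.
Minimum DO = C_s − D_c = 9.37 − 2.412 = 6.958 mg/L.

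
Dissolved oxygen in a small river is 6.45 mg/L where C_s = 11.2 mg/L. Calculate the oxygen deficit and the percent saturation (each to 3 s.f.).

D ≈ 4.75 mg/L; 57.6 % saturation

D = C_s − C = 11.2 − 6.45 = 4.75 mg/L.
% saturation = 6.45/11.2 × 100 = 57.6 %.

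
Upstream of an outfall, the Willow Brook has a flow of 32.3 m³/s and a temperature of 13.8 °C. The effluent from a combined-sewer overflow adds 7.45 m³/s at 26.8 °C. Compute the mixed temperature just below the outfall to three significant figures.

16.2 °C

Flow-weighted mixing: C = (Q_r C_r + Q_w C_w)/(Q_r + Q_w)
= (32.3×13.8 + 7.45×26.8)/(32.3 + 7.45) = 645.4/39.75 = 16.24 °C.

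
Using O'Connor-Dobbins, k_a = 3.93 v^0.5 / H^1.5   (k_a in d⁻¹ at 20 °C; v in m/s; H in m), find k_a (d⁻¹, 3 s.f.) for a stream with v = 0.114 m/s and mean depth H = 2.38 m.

k_a = 3.93 × 0.114^0.5 / 2.38^1.5 = 3.93 × 0.3376 / 3.672 = 0.3614 d⁻¹.

k_a ≈ 0.361 d⁻¹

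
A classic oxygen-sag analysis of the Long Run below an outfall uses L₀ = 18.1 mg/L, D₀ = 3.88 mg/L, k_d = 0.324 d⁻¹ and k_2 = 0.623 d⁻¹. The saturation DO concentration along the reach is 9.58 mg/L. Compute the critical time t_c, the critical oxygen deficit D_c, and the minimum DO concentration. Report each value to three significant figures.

At the critical point dD/dt = 0, so k_d L₀ e^(−k_d t) = k_2 D. Substituting D(t) from the Streeter–Phelps equation and solving for t gives
t_c = ln[(k_2/k_d)(1 − D₀(k_2−k_d)/(k_d L₀))] / (k_2−k_d).
Here k_2−k_d = 0.2990 d⁻¹ and 1 − D₀(k_2−k_d)/(k_d L₀) = 1 − 3.88×0.2990/(0.324×18.1) = 0.8022, so
t_c = ln(1.923 × 0.8022) / 0.2990 = 0.4334 / 0.2990 = 1.449 d.
D_c = (k_d/k_2) L₀ e^(−k_d t_c) = (0.324/0.623) × 18.1 × e^(−0.324×1.449) = 0.5201 × 18.1 × 0.6252 = 5.886 mg/L.
Minimum DO = C_s − D_c = 9.58 − 5.886 = 3.694 mg/L.

t_c ≈ 1.45 d; D_c ≈ 5.89 mg/L; min DO ≈ 3.69 mg/L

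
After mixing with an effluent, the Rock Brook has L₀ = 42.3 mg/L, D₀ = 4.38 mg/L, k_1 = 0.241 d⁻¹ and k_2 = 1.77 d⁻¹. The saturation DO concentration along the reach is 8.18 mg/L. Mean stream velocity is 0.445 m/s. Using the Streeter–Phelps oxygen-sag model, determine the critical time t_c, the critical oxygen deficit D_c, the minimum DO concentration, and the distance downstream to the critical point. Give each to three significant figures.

t_c ≈ 0.604 d; D_c ≈ 4.98 mg/L; min DO ≈ 3.20 mg/L; x_c ≈ 23.2 km

t_c = [1/(k_2−k_1)] ln[(k_2/k_1)(1 − D₀(k_2−k_1)/(k_1 L₀))]
= [1/(1.77−0.241)] ln[(1.77/0.241)(1 − 4.38×1.529/(0.241×42.3))]
= (1/1.529) ln[7.344 × 0.3431] = 0.6540 × ln(2.520) = 0.6540 × 0.9241 = 0.6044 d.
D_c = (k_1/k_2) L₀ e^(−k_1 t_c) = (0.241/1.77) × 42.3 × e^(−0.241×0.6044) = 0.1362 × 42.3 × 0.8645 = 4.979 mg/L.
Minimum DO = C_s − D_c = 8.18 − 4.979 = 3.201 mg/L.
x_c = v t_c = 0.445 m/s × 0.6044 d × 86400 s/d = 23240 m ≈ 23.2 km.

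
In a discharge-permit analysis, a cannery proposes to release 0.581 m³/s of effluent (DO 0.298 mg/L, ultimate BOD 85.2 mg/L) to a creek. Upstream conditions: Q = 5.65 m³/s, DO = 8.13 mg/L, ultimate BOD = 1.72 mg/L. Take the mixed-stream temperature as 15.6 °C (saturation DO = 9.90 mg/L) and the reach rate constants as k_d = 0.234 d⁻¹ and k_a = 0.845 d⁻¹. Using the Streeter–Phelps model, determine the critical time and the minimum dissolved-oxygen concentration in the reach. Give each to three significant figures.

Mixed DO = (5.65×8.13 + 0.581×0.298)/(5.65+0.581) = 46.11/6.231 = 7.400 mg/L.
Mixed L₀ = (5.65×1.72 + 0.581×85.2)/(6.231) = 59.22/6.231 = 9.504 mg/L.
Initial deficit D₀ = C_s − DO₀ = 9.90 − 7.400 = 2.500 mg/L.
t_c = (1/0.6110) ln[(0.845/0.234)(1 − 2.500×0.6110/(0.234×9.504))] = 1.637 × ln(1.131) = 0.2008 d.
D_c = (0.234/0.845) × 9.504 × e^(−0.234×0.2008) = 0.2769 × 9.504 × 0.9541 = 2.511 mg/L.
Minimum DO = 9.90 − 2.511 = 7.389 mg/L.

t_c ≈ 0.201 d; minimum DO ≈ 7.39 mg/L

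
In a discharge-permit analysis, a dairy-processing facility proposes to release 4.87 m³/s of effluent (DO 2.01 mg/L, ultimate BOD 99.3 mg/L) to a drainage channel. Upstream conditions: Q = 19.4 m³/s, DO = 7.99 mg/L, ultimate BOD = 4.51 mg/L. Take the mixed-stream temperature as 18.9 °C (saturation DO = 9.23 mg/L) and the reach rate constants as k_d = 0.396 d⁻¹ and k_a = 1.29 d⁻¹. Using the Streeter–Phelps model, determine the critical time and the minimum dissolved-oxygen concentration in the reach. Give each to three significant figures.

Mixed DO = (19.4×7.99 + 4.87×2.01)/(19.4+4.87) = 164.8/24.27 = 6.790 mg/L.
Mixed L₀ = (19.4×4.51 + 4.87×99.3)/(24.27) = 571.1/24.27 = 23.53 mg/L.
Initial deficit D₀ = C_s − DO₀ = 9.23 − 6.790 = 2.440 mg/L.
t_c = (1/0.8940) ln[(1.29/0.396)(1 − 2.440×0.8940/(0.396×23.53))] = 1.119 × ln(2.495) = 1.023 d.
D_c = (0.396/1.29) × 23.53 × e^(−0.396×1.023) = 0.3070 × 23.53 × 0.6670 = 4.818 mg/L.
Minimum DO = 9.23 − 4.818 = 4.412 mg/L.

t_c ≈ 1.02 d; minimum DO ≈ 4.41 mg/L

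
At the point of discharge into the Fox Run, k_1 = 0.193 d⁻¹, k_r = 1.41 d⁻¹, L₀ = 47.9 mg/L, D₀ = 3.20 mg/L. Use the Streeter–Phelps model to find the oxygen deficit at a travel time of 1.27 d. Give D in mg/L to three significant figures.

D ≈ 5.21 mg/L

k_1 L₀/(k_r−k_1) = 0.193×47.9/(1.41−0.193) = 9.245/1.217 = 7.596 mg/L.
e^(−k_1 t) = e^(−0.193×1.270) = 0.7826; e^(−k_r t) = e^(−1.41×1.270) = 0.1668.
D = 7.596 × (0.7826 − 0.1668) + 3.20 × 0.1668 = 4.678 + 0.5339 = 5.212 mg/L.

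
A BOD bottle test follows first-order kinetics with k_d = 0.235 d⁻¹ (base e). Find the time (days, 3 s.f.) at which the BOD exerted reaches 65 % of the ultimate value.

y/L₀ = 1 − e^(−k_d t) = 0.65 ⇒ e^(−k_d t) = 0.350
t = −ln(0.350) / 0.235 = 1.050 / 0.235 = 4.467 d.

t ≈ 4.47 d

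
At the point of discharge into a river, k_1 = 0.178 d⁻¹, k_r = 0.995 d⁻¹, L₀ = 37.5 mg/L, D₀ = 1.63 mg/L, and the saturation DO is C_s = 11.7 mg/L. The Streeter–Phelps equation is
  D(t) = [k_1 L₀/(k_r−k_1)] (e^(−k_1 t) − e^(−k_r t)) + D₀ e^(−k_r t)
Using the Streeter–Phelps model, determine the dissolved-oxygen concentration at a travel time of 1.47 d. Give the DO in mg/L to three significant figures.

k_1 L₀/(k_r−k_1) = 0.178×37.5/(0.995−0.178) = 6.675/0.8170 = 8.170 mg/L.
e^(−k_1 t) = e^(−0.178×1.470) = 0.7698; e^(−k_r t) = e^(−0.995×1.470) = 0.2316.
D = 8.170 × (0.7698 − 0.2316) + 1.63 × 0.2316 = 4.397 + 0.3775 = 4.774 mg/L.
DO = C_s − D = 11.7 − 4.774 = 6.926 mg/L.

DO ≈ 6.93 mg/L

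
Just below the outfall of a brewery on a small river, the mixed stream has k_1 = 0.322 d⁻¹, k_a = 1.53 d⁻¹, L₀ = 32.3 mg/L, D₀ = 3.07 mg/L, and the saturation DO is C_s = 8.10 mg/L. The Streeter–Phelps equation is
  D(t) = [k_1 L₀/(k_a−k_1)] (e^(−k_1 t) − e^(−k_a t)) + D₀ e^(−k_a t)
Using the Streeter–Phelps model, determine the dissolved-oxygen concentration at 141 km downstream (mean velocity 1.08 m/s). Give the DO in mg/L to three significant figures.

Travel time t = x/v = 141 km / (1.08 m/s) = 141000 m / 1.08 m/s = 130600 s = 1.511 d.
k_1 L₀/(k_a−k_1) = 0.322×32.3/(1.53−0.322) = 10.40/1.208 = 8.610 mg/L.
e^(−k_1 t) = e^(−0.322×1.511) = 0.6147; e^(−k_a t) = e^(−1.53×1.511) = 0.09907.
D = 8.610 × (0.6147 − 0.09907) + 3.07 × 0.09907 = 4.440 + 0.3041 = 4.744 mg/L.
DO = C_s − D = 8.10 − 4.744 = 3.356 mg/L.

DO ≈ 3.36 mg/L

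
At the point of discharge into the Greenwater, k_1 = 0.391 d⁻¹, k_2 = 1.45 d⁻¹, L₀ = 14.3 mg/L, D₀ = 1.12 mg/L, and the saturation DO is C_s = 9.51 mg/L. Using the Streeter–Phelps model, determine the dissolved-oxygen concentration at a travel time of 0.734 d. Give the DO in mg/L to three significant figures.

DO ≈ 6.98 mg/L

k_1 L₀/(k_2−k_1) = 0.391×14.3/(1.45−0.391) = 5.591/1.059 = 5.280 mg/L.
e^(−k_1 t) = e^(−0.391×0.7340) = 0.7505; e^(−k_2 t) = e^(−1.45×0.7340) = 0.3450.
D = 5.280 × (0.7505 − 0.3450) + 1.12 × 0.3450 = 2.141 + 0.3864 = 2.528 mg/L.
DO = C_s − D = 9.51 − 2.528 = 6.982 mg/L.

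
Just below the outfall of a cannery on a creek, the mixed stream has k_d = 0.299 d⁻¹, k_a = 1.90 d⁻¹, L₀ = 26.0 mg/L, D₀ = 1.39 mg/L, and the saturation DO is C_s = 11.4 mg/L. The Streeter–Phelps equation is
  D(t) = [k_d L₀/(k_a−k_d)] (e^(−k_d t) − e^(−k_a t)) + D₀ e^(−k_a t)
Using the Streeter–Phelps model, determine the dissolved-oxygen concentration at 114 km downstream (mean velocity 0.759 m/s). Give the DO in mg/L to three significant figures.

DO ≈ 8.64 mg/L

Travel time t = x/v = 114 km / (0.759 m/s) = 114000 m / 0.759 m/s = 150200 s = 1.738 d.
k_d L₀/(k_a−k_d) = 0.299×26.0/(1.90−0.299) = 7.774/1.601 = 4.856 mg/L.
e^(−k_d t) = e^(−0.299×1.738) = 0.5947; e^(−k_a t) = e^(−1.90×1.738) = 0.03677.
D = 4.856 × (0.5947 − 0.03677) + 1.39 × 0.03677 = 2.709 + 0.05112 = 2.760 mg/L.
DO = C_s − D = 11.4 − 2.760 = 8.640 mg/L.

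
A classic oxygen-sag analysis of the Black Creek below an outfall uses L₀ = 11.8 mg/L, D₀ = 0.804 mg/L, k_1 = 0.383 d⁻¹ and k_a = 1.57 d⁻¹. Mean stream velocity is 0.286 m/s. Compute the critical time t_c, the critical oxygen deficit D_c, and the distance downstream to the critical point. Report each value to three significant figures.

t_c ≈ 0.989 d; D_c ≈ 1.97 mg/L; x_c ≈ 24.4 km

t_c = [1/(k_a−k_1)] ln[(k_a/k_1)(1 − D₀(k_a−k_1)/(k_1 L₀))]
= [1/(1.57−0.383)] ln[(1.57/0.383)(1 − 0.804×1.187/(0.383×11.8))]
= (1/1.187) ln[4.099 × 0.7888] = 0.8425 × ln(3.234) = 0.8425 × 1.174 = 0.9887 d.
L(t_c) = L₀ e^(−k_1 t_c) = 11.8 × 0.6848 = 8.080 mg/L, and at the critical point k_a D_c = k_1 L, so D_c = (0.383/1.57) × 8.080 = 1.971 mg/L.
x_c = v t_c = 0.286 m/s × 0.9887 d × 86400 s/d = 24430 m ≈ 24.4 km.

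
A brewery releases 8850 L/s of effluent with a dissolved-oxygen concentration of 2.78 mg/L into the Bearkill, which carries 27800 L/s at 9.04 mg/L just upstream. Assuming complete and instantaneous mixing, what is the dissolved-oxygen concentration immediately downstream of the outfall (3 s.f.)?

7.53 mg/L

Flow-weighted mixing: C = (Q_r C_r + Q_w C_w)/(Q_r + Q_w)
= (27800×9.04 + 8850×2.78)/(27800 + 8850) = 275900/36650 = 7.528 mg/L.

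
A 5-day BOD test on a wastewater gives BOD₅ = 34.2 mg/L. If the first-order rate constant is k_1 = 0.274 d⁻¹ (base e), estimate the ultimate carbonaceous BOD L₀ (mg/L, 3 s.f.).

BOD₅ = L₀(1 − e^(−5k_1)) ⇒ L₀ = BOD₅ / (1 − e^(−5×0.274))
= 34.2 / (1 − 0.2541) = 34.2 / 0.7459 = 45.85 mg/L.

L₀ ≈ 45.9 mg/L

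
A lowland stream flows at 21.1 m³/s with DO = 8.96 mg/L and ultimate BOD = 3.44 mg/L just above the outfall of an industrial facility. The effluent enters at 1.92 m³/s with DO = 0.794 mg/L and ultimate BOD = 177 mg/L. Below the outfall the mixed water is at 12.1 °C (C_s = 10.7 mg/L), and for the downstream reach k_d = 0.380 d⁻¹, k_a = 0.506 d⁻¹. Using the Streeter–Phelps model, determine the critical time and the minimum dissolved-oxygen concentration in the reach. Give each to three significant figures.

Mixed DO = (21.1×8.96 + 1.92×0.794)/(21.1+1.92) = 190.6/23.02 = 8.279 mg/L.
Mixed L₀ = (21.1×3.44 + 1.92×177)/(23.02) = 412.4/23.02 = 17.92 mg/L.
Initial deficit D₀ = C_s − DO₀ = 10.7 − 8.279 = 2.421 mg/L.
t_c = (1/0.1260) ln[(0.506/0.380)(1 − 2.421×0.1260/(0.380×17.92))] = 7.937 × ln(1.272) = 1.909 d.
D_c = (0.380/0.506) × 17.92 × e^(−0.380×1.909) = 0.7510 × 17.92 × 0.4841 = 6.514 mg/L.
Minimum DO = 10.7 − 6.514 = 4.186 mg/L.

t_c ≈ 1.91 d; minimum DO ≈ 4.19 mg/L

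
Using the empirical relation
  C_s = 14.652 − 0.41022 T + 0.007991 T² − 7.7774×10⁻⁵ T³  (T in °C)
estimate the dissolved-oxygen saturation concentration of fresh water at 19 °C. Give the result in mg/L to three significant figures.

C_s = 14.652 − 0.41022×19 + 0.007991×19² − 7.7774×10⁻⁵×19³ = 9.209 mg/L.

C_s ≈ 9.21 mg/L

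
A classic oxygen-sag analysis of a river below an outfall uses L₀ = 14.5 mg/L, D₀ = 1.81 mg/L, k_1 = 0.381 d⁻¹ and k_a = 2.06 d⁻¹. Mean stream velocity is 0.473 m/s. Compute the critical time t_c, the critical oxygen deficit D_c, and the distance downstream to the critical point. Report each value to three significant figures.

At the critical point dD/dt = 0, so k_1 L₀ e^(−k_1 t) = k_a D. Substituting D(t) from the Streeter–Phelps equation and solving for t gives
t_c = ln[(k_a/k_1)(1 − D₀(k_a−k_1)/(k_1 L₀))] / (k_a−k_1).
Here k_a−k_1 = 1.679 d⁻¹ and 1 − D₀(k_a−k_1)/(k_1 L₀) = 1 − 1.81×1.679/(0.381×14.5) = 0.4499, so
t_c = ln(5.407 × 0.4499) / 1.679 = 0.8889 / 1.679 = 0.5295 d.
L(t_c) = L₀ e^(−k_1 t_c) = 14.5 × 0.8173 = 11.85 mg/L, and at the critical point k_a D_c = k_1 L, so D_c = (0.381/2.06) × 11.85 = 2.192 mg/L.
x_c = v t_c = 0.473 m/s × 0.5295 d × 86400 s/d = 21640 m ≈ 21.6 km.

t_c ≈ 0.529 d; D_c ≈ 2.19 mg/L; x_c ≈ 21.6 km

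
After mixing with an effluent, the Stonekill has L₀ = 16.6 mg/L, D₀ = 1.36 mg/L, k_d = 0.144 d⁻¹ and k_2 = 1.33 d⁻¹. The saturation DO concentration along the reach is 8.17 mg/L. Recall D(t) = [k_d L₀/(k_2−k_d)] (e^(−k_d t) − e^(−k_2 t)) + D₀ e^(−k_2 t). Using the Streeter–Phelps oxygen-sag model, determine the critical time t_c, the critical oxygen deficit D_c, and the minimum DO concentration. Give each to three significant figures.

t_c ≈ 0.927 d; D_c ≈ 1.57 mg/L; min DO ≈ 6.60 mg/L

At the critical point dD/dt = 0, so k_d L₀ e^(−k_d t) = k_2 D. Substituting D(t) from the Streeter–Phelps equation and solving for t gives
t_c = ln[(k_2/k_d)(1 − D₀(k_2−k_d)/(k_d L₀))] / (k_2−k_d).
Here k_2−k_d = 1.186 d⁻¹ and 1 − D₀(k_2−k_d)/(k_d L₀) = 1 − 1.36×1.186/(0.144×16.6) = 0.3252, so
t_c = ln(9.236 × 0.3252) / 1.186 = 1.100 / 1.186 = 0.9274 d.
D_c = (k_d/k_2) L₀ e^(−k_d t_c) = (0.144/1.33) × 16.6 × e^(−0.144×0.9274) = 0.1083 × 16.6 × 0.8750 = 1.573 mg/L.
Minimum DO = C_s − D_c = 8.17 − 1.573 = 6.597 mg/L.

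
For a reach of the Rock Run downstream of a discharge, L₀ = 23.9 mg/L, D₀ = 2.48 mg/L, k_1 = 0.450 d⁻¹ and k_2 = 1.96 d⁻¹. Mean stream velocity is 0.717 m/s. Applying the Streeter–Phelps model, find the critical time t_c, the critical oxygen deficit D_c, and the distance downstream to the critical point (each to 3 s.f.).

At the critical point dD/dt = 0, so k_1 L₀ e^(−k_1 t) = k_2 D. Substituting D(t) from the Streeter–Phelps equation and solving for t gives
t_c = ln[(k_2/k_1)(1 − D₀(k_2−k_1)/(k_1 L₀))] / (k_2−k_1).
Here k_2−k_1 = 1.510 d⁻¹ and 1 − D₀(k_2−k_1)/(k_1 L₀) = 1 − 2.48×1.510/(0.450×23.9) = 0.6518, so
t_c = ln(4.356 × 0.6518) / 1.510 = 1.043 / 1.510 = 0.6910 d.
D_c = (k_1/k_2) L₀ e^(−k_1 t_c) = (0.450/1.96) × 23.9 × e^(−0.450×0.6910) = 0.2296 × 23.9 × 0.7327 = 4.021 mg/L.
x_c = v t_c = 0.717 m/s × 0.6910 d × 86400 s/d = 42810 m ≈ 42.8 km.

t_c ≈ 0.691 d; D_c ≈ 4.02 mg/L; x_c ≈ 42.8 km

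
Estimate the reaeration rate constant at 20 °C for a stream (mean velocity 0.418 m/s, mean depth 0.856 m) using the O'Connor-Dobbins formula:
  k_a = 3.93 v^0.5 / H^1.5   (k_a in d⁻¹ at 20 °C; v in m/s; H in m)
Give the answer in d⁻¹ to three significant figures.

k_a ≈ 3.21 d⁻¹

k_a = 3.93 × 0.418^0.5 / 0.856^1.5 = 3.93 × 0.6465 / 0.7920 = 3.208 d⁻¹.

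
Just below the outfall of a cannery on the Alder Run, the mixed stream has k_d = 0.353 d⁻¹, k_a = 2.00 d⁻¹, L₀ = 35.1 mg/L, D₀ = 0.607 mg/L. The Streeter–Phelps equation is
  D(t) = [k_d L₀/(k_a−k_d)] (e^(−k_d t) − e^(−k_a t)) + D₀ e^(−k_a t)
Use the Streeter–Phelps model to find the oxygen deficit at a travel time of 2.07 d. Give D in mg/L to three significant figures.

D ≈ 3.51 mg/L

k_d L₀/(k_a−k_d) = 0.353×35.1/(2.00−0.353) = 12.39/1.647 = 7.523 mg/L.
e^(−k_d t) = e^(−0.353×2.070) = 0.4816; e^(−k_a t) = e^(−2.00×2.070) = 0.01592.
D = 7.523 × (0.4816 − 0.01592) + 0.607 × 0.01592 = 3.503 + 0.009665 = 3.513 mg/L.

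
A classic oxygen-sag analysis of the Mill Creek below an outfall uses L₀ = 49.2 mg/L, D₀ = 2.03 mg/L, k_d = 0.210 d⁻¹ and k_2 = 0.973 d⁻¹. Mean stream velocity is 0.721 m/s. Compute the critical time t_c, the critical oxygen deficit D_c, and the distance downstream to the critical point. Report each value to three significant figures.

t_c = [1/(k_2−k_d)] ln[(k_2/k_d)(1 − D₀(k_2−k_d)/(k_d L₀))]
= [1/(0.973−0.210)] ln[(0.973/0.210)(1 − 2.03×0.7630/(0.210×49.2))]
= (1/0.7630) ln[4.633 × 0.8501] = 1.311 × ln(3.939) = 1.311 × 1.371 = 1.797 d.
L(t_c) = L₀ e^(−k_d t_c) = 49.2 × 0.6857 = 33.74 mg/L, and at the critical point k_2 D_c = k_d L, so D_c = (0.210/0.973) × 33.74 = 7.281 mg/L.
x_c = v t_c = 0.721 m/s × 1.797 d × 86400 s/d = 111900 m ≈ 112 km.

t_c ≈ 1.80 d; D_c ≈ 7.28 mg/L; x_c ≈ 112 km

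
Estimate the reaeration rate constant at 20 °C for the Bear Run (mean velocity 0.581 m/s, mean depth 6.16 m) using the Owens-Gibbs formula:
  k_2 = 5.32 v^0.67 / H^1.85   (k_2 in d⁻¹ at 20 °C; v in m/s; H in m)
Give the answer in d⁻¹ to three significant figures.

k_2 ≈ 0.128 d⁻¹

k_2 = 5.32 × 0.581^0.67 / 6.16^1.85 = 5.32 × 0.6950 / 28.89 = 0.1280 d⁻¹.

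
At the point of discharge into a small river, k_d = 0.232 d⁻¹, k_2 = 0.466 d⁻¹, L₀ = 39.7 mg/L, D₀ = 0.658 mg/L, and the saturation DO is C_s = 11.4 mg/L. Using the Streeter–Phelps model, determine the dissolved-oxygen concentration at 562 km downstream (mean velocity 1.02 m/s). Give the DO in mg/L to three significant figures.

DO ≈ 4.42 mg/L

Travel time t = x/v = 562 km / (1.02 m/s) = 562000 m / 1.02 m/s = 551000 s = 6.377 d.
k_d L₀/(k_2−k_d) = 0.232×39.7/(0.466−0.232) = 9.210/0.2340 = 39.36 mg/L.
e^(−k_d t) = e^(−0.232×6.377) = 0.2278; e^(−k_2 t) = e^(−0.466×6.377) = 0.05121.
D = 39.36 × (0.2278 − 0.05121) + 0.658 × 0.05121 = 6.949 + 0.03370 = 6.982 mg/L.
DO = C_s − D = 11.4 − 6.982 = 4.418 mg/L.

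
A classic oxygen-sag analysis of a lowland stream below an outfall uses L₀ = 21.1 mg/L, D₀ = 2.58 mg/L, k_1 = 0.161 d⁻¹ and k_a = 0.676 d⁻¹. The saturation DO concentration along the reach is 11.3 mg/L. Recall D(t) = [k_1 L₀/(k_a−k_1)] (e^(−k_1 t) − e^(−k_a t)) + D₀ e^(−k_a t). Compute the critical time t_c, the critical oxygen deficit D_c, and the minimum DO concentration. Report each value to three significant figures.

t_c ≈ 1.82 d; D_c ≈ 3.75 mg/L; min DO ≈ 7.55 mg/L

At the critical point dD/dt = 0, so k_1 L₀ e^(−k_1 t) = k_a D. Substituting D(t) from the Streeter–Phelps equation and solving for t gives
t_c = ln[(k_a/k_1)(1 − D₀(k_a−k_1)/(k_1 L₀))] / (k_a−k_1).
Here k_a−k_1 = 0.5150 d⁻¹ and 1 − D₀(k_a−k_1)/(k_1 L₀) = 1 − 2.58×0.5150/(0.161×21.1) = 0.6089, so
t_c = ln(4.199 × 0.6089) / 0.5150 = 0.9386 / 0.5150 = 1.823 d.
L(t_c) = L₀ e^(−k_1 t_c) = 21.1 × 0.7457 = 15.73 mg/L, and at the critical point k_a D_c = k_1 L, so D_c = (0.161/0.676) × 15.73 = 3.747 mg/L.
Minimum DO = C_s − D_c = 11.3 − 3.747 = 7.553 mg/L.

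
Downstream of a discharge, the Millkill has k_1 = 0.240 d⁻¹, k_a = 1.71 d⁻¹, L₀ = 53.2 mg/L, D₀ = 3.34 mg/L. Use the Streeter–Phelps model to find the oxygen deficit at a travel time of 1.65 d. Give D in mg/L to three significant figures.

D ≈ 5.53 mg/L

k_1 L₀/(k_a−k_1) = 0.240×53.2/(1.71−0.240) = 12.77/1.470 = 8.686 mg/L.
e^(−k_1 t) = e^(−0.240×1.650) = 0.6730; e^(−k_a t) = e^(−1.71×1.650) = 0.05952.
D = 8.686 × (0.6730 − 0.05952) + 3.34 × 0.05952 = 5.329 + 0.1988 = 5.527 mg/L.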